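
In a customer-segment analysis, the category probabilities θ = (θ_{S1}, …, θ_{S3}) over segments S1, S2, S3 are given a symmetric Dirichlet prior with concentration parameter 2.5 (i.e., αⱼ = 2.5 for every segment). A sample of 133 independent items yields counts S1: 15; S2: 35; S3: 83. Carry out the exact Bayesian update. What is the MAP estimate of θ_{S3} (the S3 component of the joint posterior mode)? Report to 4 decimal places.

The Dirichlet prior is conjugate to the Multinomial likelihood: each posterior αⱼ = prior αⱼ + observed count nⱼ.
Posterior concentration: (17.5, 37.5, 85.5), total = 140.5.
Joint mode component: (α_{S3}−1)/(Σα−K) = 84.5/137.5 = 0.6145.

0.6145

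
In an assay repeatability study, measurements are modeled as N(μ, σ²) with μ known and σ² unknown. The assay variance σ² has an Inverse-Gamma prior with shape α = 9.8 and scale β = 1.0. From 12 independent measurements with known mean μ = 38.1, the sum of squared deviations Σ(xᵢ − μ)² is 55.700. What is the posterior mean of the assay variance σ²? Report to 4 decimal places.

1.9493

With known mean μ and an Inverse-Gamma(α, β) prior on σ², the Normal likelihood is conjugate: posterior is Inv-Gamma(α + n/2, β + Σ(xᵢ−μ)²/2).
Posterior: Inv-Gamma(9.8 + 12/2, 1.0 + 55.700/2) = Inv-Gamma(15.80, 28.8500).
E[σ²|data] = β/(α−1) = 28.8500/14.80 = 1.9493.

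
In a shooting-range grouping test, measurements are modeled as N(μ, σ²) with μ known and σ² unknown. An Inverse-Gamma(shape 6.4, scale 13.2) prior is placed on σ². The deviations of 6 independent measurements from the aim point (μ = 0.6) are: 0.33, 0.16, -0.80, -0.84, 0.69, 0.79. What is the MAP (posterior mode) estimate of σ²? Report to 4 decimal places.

With known mean μ and an Inverse-Gamma(α, β) prior on σ², the Normal likelihood is conjugate: posterior is Inv-Gamma(α + n/2, β + Σ(xᵢ−μ)²/2).
Σ(xᵢ−μ)² = (0.33)² + (0.16)² + (-0.80)² + (-0.84)² + (0.69)² + (0.79)² = 2.5803.
Posterior: Inv-Gamma(6.4 + 6/2, 13.2 + 2.5803/2) = Inv-Gamma(9.40, 14.49015).
Mode = β/(α+1) = 14.49015/10.40 = 1.3933.

1.3933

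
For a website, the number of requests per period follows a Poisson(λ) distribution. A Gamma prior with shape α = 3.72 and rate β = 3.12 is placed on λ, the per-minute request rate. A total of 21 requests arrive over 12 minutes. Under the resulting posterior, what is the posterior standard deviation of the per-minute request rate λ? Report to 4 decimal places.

With a Gamma(shape α, rate β) prior, the Poisson likelihood is conjugate: the posterior is Gamma(α + ΣXᵢ, β + n).
Posterior: Gamma(α+S, β+n) = Gamma(3.72+21, 3.12+12) = Gamma(24.72, 15.12).
SD = √α/β = √24.72/15.12 = 0.3288.

0.3288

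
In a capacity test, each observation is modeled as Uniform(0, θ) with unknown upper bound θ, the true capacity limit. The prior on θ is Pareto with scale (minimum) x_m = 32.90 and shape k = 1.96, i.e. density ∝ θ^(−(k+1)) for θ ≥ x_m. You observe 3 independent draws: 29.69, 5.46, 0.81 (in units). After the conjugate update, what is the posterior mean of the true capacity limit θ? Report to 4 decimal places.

A Pareto(scale x_m, shape k) prior on the upper bound θ of Uniform(0, θ) is conjugate: posterior is Pareto(max(x_m, max xᵢ), k + n).
Sample maximum = 29.69; prior scale x_m = 32.90 → posterior scale = max = 32.90.
Posterior shape = 1.96 + 3 = 4.96.
E[θ|data] = k·x_m/(k−1) = 4.96·32.90/3.96 = 41.2081.

41.2081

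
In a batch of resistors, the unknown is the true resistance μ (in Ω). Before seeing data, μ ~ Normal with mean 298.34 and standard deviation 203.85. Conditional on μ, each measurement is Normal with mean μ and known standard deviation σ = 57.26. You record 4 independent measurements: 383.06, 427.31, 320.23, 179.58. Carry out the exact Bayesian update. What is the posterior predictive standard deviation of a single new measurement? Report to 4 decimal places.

63.8947

For Normal data with known variance σ², a Normal(μ₀, σ₀²) prior on μ is conjugate. Posterior precision = 1/σ₀² + n/σ²; posterior mean is the precision-weighted average of μ₀ and x̄.
σ₀² = 203.85² = 41554.8225, σ² = 57.26² = 3278.7076; σ² + n·σ₀² = 3278.7076 + 4·41554.8225 = 169497.9976.
Posterior precision = 1/σ₀² + n/σ² = 1/41554.8225 + 4/3278.7076 = (σ² + n·σ₀²)/(σ₀²σ²) = 169497.9976/(41554.8225·3278.7076); posterior variance σₙ² = σ₀²σ²/(σ² + n·σ₀²) = 41554.8225·3278.7076/169497.9976 = 803.821368.
Predictive variance for one new observation = σₙ² + σ² = 41554.8225·3278.7076/169497.9976 + 3278.7076 = σ²·(σ₀² + 169497.9976)/169497.9976 = 3278.7076·211052.8201/169497.9976 = 4082.528968; SD = √(3278.7076·211052.8201/169497.9976) = 63.8947.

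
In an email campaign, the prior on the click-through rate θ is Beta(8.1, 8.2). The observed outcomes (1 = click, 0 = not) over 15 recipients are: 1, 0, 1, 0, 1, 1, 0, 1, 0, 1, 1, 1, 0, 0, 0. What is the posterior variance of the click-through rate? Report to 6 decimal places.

The Beta prior is conjugate to a Binomial/Bernoulli likelihood; the update adds successes to α and failures to β.
Posterior: Beta(α+k, β+n−k) = Beta(8.1+8, 8.2+7) = Beta(16.1, 15.2).
Var = αβ/((α+β)²(α+β+1)) = 16.1·15.2/(31.3²·32.3) = 0.007734.

0.007734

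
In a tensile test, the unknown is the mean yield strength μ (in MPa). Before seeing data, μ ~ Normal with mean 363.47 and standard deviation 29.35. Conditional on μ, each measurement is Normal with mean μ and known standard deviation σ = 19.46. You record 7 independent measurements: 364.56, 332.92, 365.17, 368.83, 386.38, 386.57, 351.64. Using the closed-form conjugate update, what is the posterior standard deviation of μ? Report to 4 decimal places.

For Normal data with known variance σ², a Normal(μ₀, σ₀²) prior on μ is conjugate. Posterior precision = 1/σ₀² + n/σ²; posterior mean is the precision-weighted average of μ₀ and x̄.
σ₀² = 29.35² = 861.4225, σ² = 19.46² = 378.6916; σ² + n·σ₀² = 378.6916 + 7·861.4225 = 6408.6491.
Posterior precision = 1/σ₀² + n/σ² = 1/861.4225 + 7/378.6916 = (σ² + n·σ₀²)/(σ₀²σ²) = 6408.6491/(861.4225·378.6916); posterior variance σₙ² = σ₀²σ²/(σ² + n·σ₀²) = 861.4225·378.6916/6408.6491 = 50.902064.
Posterior SD = √σₙ² = √(861.4225·378.6916/6408.6491) = 7.1346.

7.1346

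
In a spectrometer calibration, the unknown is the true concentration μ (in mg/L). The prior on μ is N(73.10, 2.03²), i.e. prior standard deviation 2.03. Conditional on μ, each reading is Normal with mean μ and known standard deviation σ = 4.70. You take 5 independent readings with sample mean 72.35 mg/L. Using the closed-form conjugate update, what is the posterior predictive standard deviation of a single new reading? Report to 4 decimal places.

4.9216

For Normal data with known variance σ², a Normal(μ₀, σ₀²) prior on μ is conjugate. Posterior precision = 1/σ₀² + n/σ²; posterior mean is the precision-weighted average of μ₀ and x̄.
σ₀² = 2.03² = 4.1209, σ² = 4.70² = 22.09; σ² + n·σ₀² = 22.09 + 5·4.1209 = 42.6945.
Posterior precision = 1/σ₀² + n/σ² = 1/4.1209 + 5/22.09 = (σ² + n·σ₀²)/(σ₀²σ²) = 42.6945/(4.1209·22.09); posterior variance σₙ² = σ₀²σ²/(σ² + n·σ₀²) = 4.1209·22.09/42.6945 = 2.132141.
Predictive variance for one new observation = σₙ² + σ² = 4.1209·22.09/42.6945 + 22.09 = σ²·(σ₀² + 42.6945)/42.6945 = 22.09·46.8154/42.6945 = 24.222141; SD = √(22.09·46.8154/42.6945) = 4.9216.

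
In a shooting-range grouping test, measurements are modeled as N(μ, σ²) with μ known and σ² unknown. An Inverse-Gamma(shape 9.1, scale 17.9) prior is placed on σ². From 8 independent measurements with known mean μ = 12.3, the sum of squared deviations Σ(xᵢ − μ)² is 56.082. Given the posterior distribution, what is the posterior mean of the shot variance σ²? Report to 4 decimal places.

3.7968

With known mean μ and an Inverse-Gamma(α, β) prior on σ², the Normal likelihood is conjugate: posterior is Inv-Gamma(α + n/2, β + Σ(xᵢ−μ)²/2).
Posterior: Inv-Gamma(9.1 + 8/2, 17.9 + 56.082/2) = Inv-Gamma(13.10, 45.9410).
E[σ²|data] = β/(α−1) = 45.9410/12.10 = 3.7968.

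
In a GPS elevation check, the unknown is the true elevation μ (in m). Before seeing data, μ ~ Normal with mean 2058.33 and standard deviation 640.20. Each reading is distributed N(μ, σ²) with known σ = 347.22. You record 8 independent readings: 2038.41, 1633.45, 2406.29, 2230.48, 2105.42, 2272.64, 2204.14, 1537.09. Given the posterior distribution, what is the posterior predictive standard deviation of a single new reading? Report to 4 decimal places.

367.5561

For Normal data with known variance σ², a Normal(μ₀, σ₀²) prior on μ is conjugate. Posterior precision = 1/σ₀² + n/σ²; posterior mean is the precision-weighted average of μ₀ and x̄.
σ₀² = 640.20² = 409856.04, σ² = 347.22² = 120561.7284; σ² + n·σ₀² = 120561.7284 + 8·409856.04 = 3399410.0484.
Posterior precision = 1/σ₀² + n/σ² = 1/409856.04 + 8/120561.7284 = (σ² + n·σ₀²)/(σ₀²σ²) = 3399410.0484/(409856.04·120561.7284); posterior variance σₙ² = σ₀²σ²/(σ² + n·σ₀²) = 409856.04·120561.7284/3399410.0484 = 14535.743518.
Predictive variance for one new observation = σₙ² + σ² = 409856.04·120561.7284/3399410.0484 + 120561.7284 = σ²·(σ₀² + 3399410.0484)/3399410.0484 = 120561.7284·3809266.0884/3399410.0484 = 135097.471918; SD = √(120561.7284·3809266.0884/3399410.0484) = 367.5561.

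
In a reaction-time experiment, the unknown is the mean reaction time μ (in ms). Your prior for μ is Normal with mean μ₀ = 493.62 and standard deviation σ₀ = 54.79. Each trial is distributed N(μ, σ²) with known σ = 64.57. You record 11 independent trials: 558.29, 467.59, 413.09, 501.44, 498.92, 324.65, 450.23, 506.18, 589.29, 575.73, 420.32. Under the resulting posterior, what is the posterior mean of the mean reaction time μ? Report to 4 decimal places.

For Normal data with known variance σ², a Normal(μ₀, σ₀²) prior on μ is conjugate. Posterior precision = 1/σ₀² + n/σ²; posterior mean is the precision-weighted average of μ₀ and x̄.
Σxᵢ = 558.29 + 467.59 + 413.09 + 501.44 + 498.92 + 324.65 + 450.23 + 506.18 + 589.29 + 575.73 + 420.32 = 5305.73, so n·x̄ = 5305.73.
σ₀² = 54.79² = 3001.9441, σ² = 64.57² = 4169.2849; σ² + n·σ₀² = 4169.2849 + 11·3001.9441 = 37190.67.
Posterior mean = (μ₀/σ₀² + n·x̄/σ²)/(1/σ₀² + n/σ²) = (σ²·μ₀ + σ₀²·n·x̄)/(σ² + n·σ₀²) = (4169.2849·493.62 + 3001.9441·5305.73)/37190.67 = 17985547.282031/37190.67 = 483.6037.

483.6037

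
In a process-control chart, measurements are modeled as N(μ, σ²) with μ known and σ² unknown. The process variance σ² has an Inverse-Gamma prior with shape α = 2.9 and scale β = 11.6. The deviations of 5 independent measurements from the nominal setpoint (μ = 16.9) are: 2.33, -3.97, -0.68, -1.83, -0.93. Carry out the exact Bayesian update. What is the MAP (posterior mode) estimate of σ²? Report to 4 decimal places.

3.8333

With known mean μ and an Inverse-Gamma(α, β) prior on σ², the Normal likelihood is conjugate: posterior is Inv-Gamma(α + n/2, β + Σ(xᵢ−μ)²/2).
Σ(xᵢ−μ)² = (2.33)² + (-3.97)² + (-0.68)² + (-1.83)² + (-0.93)² = 25.8660.
Posterior: Inv-Gamma(2.9 + 5/2, 11.6 + 25.8660/2) = Inv-Gamma(5.40, 24.53300).
Mode = β/(α+1) = 24.53300/6.40 = 3.8333.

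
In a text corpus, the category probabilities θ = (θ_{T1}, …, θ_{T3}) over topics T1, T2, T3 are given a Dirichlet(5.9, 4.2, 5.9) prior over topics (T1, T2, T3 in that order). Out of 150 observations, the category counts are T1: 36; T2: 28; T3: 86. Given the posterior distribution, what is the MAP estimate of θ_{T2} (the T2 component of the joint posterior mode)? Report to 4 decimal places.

0.1914

The Dirichlet prior is conjugate to the Multinomial likelihood: each posterior αⱼ = prior αⱼ + observed count nⱼ.
Posterior concentration: (41.9, 32.2, 91.9), total = 166.0.
Joint mode component: (α_{T2}−1)/(Σα−K) = 31.2/163.0 = 0.1914.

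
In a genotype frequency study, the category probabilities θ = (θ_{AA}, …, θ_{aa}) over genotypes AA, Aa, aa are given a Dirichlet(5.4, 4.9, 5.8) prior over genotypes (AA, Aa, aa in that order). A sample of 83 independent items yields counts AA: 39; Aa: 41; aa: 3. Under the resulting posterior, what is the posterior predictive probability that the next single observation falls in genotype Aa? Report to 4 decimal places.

0.4632

The Dirichlet prior is conjugate to the Multinomial likelihood: each posterior αⱼ = prior αⱼ + observed count nⱼ.
Posterior concentration: (44.4, 45.9, 8.8), total = 99.1.
P(next = Aa | data) = α_{Aa}/Σα = 0.4632.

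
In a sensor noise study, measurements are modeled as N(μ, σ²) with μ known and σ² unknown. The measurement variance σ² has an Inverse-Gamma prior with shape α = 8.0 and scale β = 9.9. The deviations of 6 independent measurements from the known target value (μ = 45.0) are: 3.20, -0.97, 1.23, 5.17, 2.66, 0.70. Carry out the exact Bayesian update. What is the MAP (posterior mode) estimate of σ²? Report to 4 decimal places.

2.7828

With known mean μ and an Inverse-Gamma(α, β) prior on σ², the Normal likelihood is conjugate: posterior is Inv-Gamma(α + n/2, β + Σ(xᵢ−μ)²/2).
Σ(xᵢ−μ)² = (3.20)² + (-0.97)² + (1.23)² + (5.17)² + (2.66)² + (0.70)² = 46.9883.
Posterior: Inv-Gamma(8.0 + 6/2, 9.9 + 46.9883/2) = Inv-Gamma(11.00, 33.39415).
Mode = β/(α+1) = 33.39415/12.00 = 2.7828.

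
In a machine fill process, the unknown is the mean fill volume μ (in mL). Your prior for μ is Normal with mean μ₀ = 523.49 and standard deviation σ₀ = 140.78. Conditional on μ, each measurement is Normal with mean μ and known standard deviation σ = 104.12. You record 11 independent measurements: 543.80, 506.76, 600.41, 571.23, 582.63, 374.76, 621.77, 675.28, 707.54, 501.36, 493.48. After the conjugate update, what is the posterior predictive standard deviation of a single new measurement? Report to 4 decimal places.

108.5349

For Normal data with known variance σ², a Normal(μ₀, σ₀²) prior on μ is conjugate. Posterior precision = 1/σ₀² + n/σ²; posterior mean is the precision-weighted average of μ₀ and x̄.
σ₀² = 140.78² = 19819.0084, σ² = 104.12² = 10840.9744; σ² + n·σ₀² = 10840.9744 + 11·19819.0084 = 228850.0668.
Posterior precision = 1/σ₀² + n/σ² = 1/19819.0084 + 11/10840.9744 = (σ² + n·σ₀²)/(σ₀²σ²) = 228850.0668/(19819.0084·10840.9744); posterior variance σₙ² = σ₀²σ²/(σ² + n·σ₀²) = 19819.0084·10840.9744/228850.0668 = 938.856456.
Predictive variance for one new observation = σₙ² + σ² = 19819.0084·10840.9744/228850.0668 + 10840.9744 = σ²·(σ₀² + 228850.0668)/228850.0668 = 10840.9744·248669.0752/228850.0668 = 11779.830856; SD = √(10840.9744·248669.0752/228850.0668) = 108.5349.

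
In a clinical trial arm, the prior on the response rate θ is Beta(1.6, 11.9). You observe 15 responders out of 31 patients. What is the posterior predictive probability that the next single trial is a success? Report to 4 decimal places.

The Beta prior is conjugate to a Binomial/Bernoulli likelihood; the update adds successes to α and failures to β.
Posterior: Beta(α+k, β+n−k) = Beta(1.6+15, 11.9+16) = Beta(16.6, 27.9).
For a single future Bernoulli trial, P(success | data) = α/(α+β) = 0.3730.

0.3730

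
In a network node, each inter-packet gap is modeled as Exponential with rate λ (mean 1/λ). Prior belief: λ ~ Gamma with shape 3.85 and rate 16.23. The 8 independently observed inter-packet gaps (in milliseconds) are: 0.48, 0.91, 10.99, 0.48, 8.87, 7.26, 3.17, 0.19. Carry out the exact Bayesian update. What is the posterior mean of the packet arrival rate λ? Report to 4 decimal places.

With a Gamma(shape α, rate β) prior on the exponential rate λ, the posterior after n observations with total T = Σxᵢ is Gamma(α+n, β+T).
Sum of observations T = 32.35 milliseconds; n = 8.
Posterior: Gamma(3.85+8, 16.23+32.35) = Gamma(11.85, 48.58).
Posterior mean of λ = α/β = 11.85/48.58 = 0.2439.

0.2439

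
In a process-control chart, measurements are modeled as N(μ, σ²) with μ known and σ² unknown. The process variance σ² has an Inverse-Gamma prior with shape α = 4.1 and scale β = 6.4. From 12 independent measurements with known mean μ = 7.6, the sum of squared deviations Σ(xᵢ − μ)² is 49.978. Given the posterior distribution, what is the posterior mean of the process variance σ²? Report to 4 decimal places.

3.4493

With known mean μ and an Inverse-Gamma(α, β) prior on σ², the Normal likelihood is conjugate: posterior is Inv-Gamma(α + n/2, β + Σ(xᵢ−μ)²/2).
Posterior: Inv-Gamma(4.1 + 12/2, 6.4 + 49.978/2) = Inv-Gamma(10.10, 31.3890).
E[σ²|data] = β/(α−1) = 31.3890/9.10 = 3.4493.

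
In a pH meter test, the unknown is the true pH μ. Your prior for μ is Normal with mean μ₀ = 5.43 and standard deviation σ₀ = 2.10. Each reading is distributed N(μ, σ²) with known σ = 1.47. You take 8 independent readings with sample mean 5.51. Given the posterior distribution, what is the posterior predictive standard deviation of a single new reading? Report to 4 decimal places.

1.5542

For Normal data with known variance σ², a Normal(μ₀, σ₀²) prior on μ is conjugate. Posterior precision = 1/σ₀² + n/σ²; posterior mean is the precision-weighted average of μ₀ and x̄.
σ₀² = 2.10² = 4.41, σ² = 1.47² = 2.1609; σ² + n·σ₀² = 2.1609 + 8·4.41 = 37.4409.
Posterior precision = 1/σ₀² + n/σ² = 1/4.41 + 8/2.1609 = (σ² + n·σ₀²)/(σ₀²σ²) = 37.4409/(4.41·2.1609); posterior variance σₙ² = σ₀²σ²/(σ² + n·σ₀²) = 4.41·2.1609/37.4409 = 0.254523.
Predictive variance for one new observation = σₙ² + σ² = 4.41·2.1609/37.4409 + 2.1609 = σ²·(σ₀² + 37.4409)/37.4409 = 2.1609·41.8509/37.4409 = 2.415423; SD = √(2.1609·41.8509/37.4409) = 1.5542.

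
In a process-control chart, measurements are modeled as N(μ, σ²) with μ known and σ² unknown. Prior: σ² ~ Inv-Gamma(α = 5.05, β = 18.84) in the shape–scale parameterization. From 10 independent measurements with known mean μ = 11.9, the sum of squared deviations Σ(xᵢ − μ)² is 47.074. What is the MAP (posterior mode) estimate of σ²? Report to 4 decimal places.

3.8350

With known mean μ and an Inverse-Gamma(α, β) prior on σ², the Normal likelihood is conjugate: posterior is Inv-Gamma(α + n/2, β + Σ(xᵢ−μ)²/2).
Posterior: Inv-Gamma(5.05 + 10/2, 18.84 + 47.074/2) = Inv-Gamma(10.05, 42.3770).
Mode = β/(α+1) = 42.3770/11.05 = 3.8350.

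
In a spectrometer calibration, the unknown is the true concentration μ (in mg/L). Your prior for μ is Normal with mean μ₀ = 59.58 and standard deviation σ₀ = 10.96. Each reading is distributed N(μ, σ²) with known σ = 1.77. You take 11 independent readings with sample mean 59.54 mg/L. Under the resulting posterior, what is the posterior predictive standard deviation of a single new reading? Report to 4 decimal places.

For Normal data with known variance σ², a Normal(μ₀, σ₀²) prior on μ is conjugate. Posterior precision = 1/σ₀² + n/σ²; posterior mean is the precision-weighted average of μ₀ and x̄.
σ₀² = 10.96² = 120.1216, σ² = 1.77² = 3.1329; σ² + n·σ₀² = 3.1329 + 11·120.1216 = 1324.4705.
Posterior precision = 1/σ₀² + n/σ² = 1/120.1216 + 11/3.1329 = (σ² + n·σ₀²)/(σ₀²σ²) = 1324.4705/(120.1216·3.1329); posterior variance σₙ² = σ₀²σ²/(σ² + n·σ₀²) = 120.1216·3.1329/1324.4705 = 0.284135.
Predictive variance for one new observation = σₙ² + σ² = 120.1216·3.1329/1324.4705 + 3.1329 = σ²·(σ₀² + 1324.4705)/1324.4705 = 3.1329·1444.5921/1324.4705 = 3.417035; SD = √(3.1329·1444.5921/1324.4705) = 1.8485.

1.8485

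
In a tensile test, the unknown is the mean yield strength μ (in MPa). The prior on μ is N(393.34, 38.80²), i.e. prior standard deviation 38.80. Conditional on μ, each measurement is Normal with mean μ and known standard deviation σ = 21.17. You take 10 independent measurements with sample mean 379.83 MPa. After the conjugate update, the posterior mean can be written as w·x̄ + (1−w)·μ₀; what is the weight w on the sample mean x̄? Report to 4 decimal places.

0.9711

For Normal data with known variance σ², a Normal(μ₀, σ₀²) prior on μ is conjugate. Posterior precision = 1/σ₀² + n/σ²; posterior mean is the precision-weighted average of μ₀ and x̄.
σ₀² = 38.80² = 1505.44, σ² = 21.17² = 448.1689. Prior precision 1/σ₀² = 1/1505.44; data precision n/σ² = 10/448.1689.
w = (n/σ²)/(1/σ₀² + n/σ²) = n·σ₀²/(σ² + n·σ₀²) = 10·1505.44/(448.1689 + 10·1505.44) = 15054.4/15502.5689 = 0.9711.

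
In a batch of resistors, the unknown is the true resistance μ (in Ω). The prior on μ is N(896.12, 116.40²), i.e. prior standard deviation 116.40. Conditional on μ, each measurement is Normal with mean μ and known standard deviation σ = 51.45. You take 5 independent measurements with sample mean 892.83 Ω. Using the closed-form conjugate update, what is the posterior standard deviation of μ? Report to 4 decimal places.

For Normal data with known variance σ², a Normal(μ₀, σ₀²) prior on μ is conjugate. Posterior precision = 1/σ₀² + n/σ²; posterior mean is the precision-weighted average of μ₀ and x̄.
σ₀² = 116.40² = 13548.96, σ² = 51.45² = 2647.1025; σ² + n·σ₀² = 2647.1025 + 5·13548.96 = 70391.9025.
Posterior precision = 1/σ₀² + n/σ² = 1/13548.96 + 5/2647.1025 = (σ² + n·σ₀²)/(σ₀²σ²) = 70391.9025/(13548.96·2647.1025); posterior variance σₙ² = σ₀²σ²/(σ² + n·σ₀²) = 13548.96·2647.1025/70391.9025 = 509.511529.
Posterior SD = √σₙ² = √(13548.96·2647.1025/70391.9025) = 22.5724.

22.5724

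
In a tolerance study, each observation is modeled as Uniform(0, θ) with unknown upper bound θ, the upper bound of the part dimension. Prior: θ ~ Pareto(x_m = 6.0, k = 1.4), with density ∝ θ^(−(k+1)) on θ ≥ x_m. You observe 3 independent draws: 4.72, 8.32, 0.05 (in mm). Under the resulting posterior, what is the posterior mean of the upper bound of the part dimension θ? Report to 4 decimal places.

10.7671

A Pareto(scale x_m, shape k) prior on the upper bound θ of Uniform(0, θ) is conjugate: posterior is Pareto(max(x_m, max xᵢ), k + n).
Sample maximum = 8.32; prior scale x_m = 6.0 → posterior scale = max = 8.32.
Posterior shape = 1.4 + 3 = 4.4.
E[θ|data] = k·x_m/(k−1) = 4.4·8.32/3.4 = 10.7671.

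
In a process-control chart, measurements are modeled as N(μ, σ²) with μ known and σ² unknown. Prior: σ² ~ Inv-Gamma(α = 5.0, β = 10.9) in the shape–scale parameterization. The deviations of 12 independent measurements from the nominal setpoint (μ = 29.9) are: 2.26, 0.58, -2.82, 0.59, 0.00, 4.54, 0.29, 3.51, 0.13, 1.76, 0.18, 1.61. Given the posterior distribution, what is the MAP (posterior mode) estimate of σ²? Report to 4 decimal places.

With known mean μ and an Inverse-Gamma(α, β) prior on σ², the Normal likelihood is conjugate: posterior is Inv-Gamma(α + n/2, β + Σ(xᵢ−μ)²/2).
Σ(xᵢ−μ)² = (2.26)² + (0.58)² + (-2.82)² + (0.59)² + (0.00)² + (4.54)² + (0.29)² + (3.51)² + (0.13)² + (1.76)² + (0.18)² + (1.61)² = 52.4993.
Posterior: Inv-Gamma(5.0 + 12/2, 10.9 + 52.4993/2) = Inv-Gamma(11.00, 37.14965).
Mode = β/(α+1) = 37.14965/12.00 = 3.0958.

3.0958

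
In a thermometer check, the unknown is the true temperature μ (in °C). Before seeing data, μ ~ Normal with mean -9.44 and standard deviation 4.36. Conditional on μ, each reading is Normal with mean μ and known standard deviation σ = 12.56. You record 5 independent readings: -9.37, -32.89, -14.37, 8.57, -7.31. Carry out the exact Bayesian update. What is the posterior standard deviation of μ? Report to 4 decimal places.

3.4442

For Normal data with known variance σ², a Normal(μ₀, σ₀²) prior on μ is conjugate. Posterior precision = 1/σ₀² + n/σ²; posterior mean is the precision-weighted average of μ₀ and x̄.
σ₀² = 4.36² = 19.0096, σ² = 12.56² = 157.7536; σ² + n·σ₀² = 157.7536 + 5·19.0096 = 252.8016.
Posterior precision = 1/σ₀² + n/σ² = 1/19.0096 + 5/157.7536 = (σ² + n·σ₀²)/(σ₀²σ²) = 252.8016/(19.0096·157.7536); posterior variance σₙ² = σ₀²σ²/(σ² + n·σ₀²) = 19.0096·157.7536/252.8016 = 11.862397.
Posterior SD = √σₙ² = √(19.0096·157.7536/252.8016) = 3.4442.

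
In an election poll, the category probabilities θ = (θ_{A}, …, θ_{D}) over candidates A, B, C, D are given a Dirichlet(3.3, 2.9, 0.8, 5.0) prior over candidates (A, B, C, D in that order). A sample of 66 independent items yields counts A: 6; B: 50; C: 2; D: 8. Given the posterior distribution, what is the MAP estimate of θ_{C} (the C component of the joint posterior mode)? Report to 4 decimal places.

0.0243

The Dirichlet prior is conjugate to the Multinomial likelihood: each posterior αⱼ = prior αⱼ + observed count nⱼ.
Posterior concentration: (9.3, 52.9, 2.8, 13.0), total = 78.0.
Joint mode component: (α_{C}−1)/(Σα−K) = 1.8/74.0 = 0.0243.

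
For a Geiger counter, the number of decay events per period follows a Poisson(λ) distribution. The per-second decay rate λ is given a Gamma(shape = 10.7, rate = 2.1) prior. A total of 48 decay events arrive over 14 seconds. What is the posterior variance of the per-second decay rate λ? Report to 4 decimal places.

With a Gamma(shape α, rate β) prior, the Poisson likelihood is conjugate: the posterior is Gamma(α + ΣXᵢ, β + n).
Posterior: Gamma(α+S, β+n) = Gamma(10.7+48, 2.1+14) = Gamma(58.7, 16.1).
Var = α/β² = 58.7/16.1² = 0.2265.

0.2265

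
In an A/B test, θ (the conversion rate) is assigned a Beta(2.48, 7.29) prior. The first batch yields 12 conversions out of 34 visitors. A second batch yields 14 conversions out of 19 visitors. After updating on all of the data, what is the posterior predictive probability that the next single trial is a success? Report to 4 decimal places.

0.4537

The Beta prior is conjugate to a Binomial/Bernoulli likelihood; the update adds successes to α and failures to β.
After batch 1: Beta(2.48+12, 7.29+22) = Beta(14.48, 29.29).
After batch 2: Beta(14.48+14, 29.29+5) = Beta(28.48, 34.29).
For a single future Bernoulli trial, P(success | data) = α/(α+β) = 0.4537.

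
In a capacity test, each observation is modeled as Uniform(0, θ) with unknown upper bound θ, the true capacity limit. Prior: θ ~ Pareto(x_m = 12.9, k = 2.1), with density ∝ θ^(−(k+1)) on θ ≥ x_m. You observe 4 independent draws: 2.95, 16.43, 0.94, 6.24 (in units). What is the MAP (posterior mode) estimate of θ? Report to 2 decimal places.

A Pareto(scale x_m, shape k) prior on the upper bound θ of Uniform(0, θ) is conjugate: posterior is Pareto(max(x_m, max xᵢ), k + n).
Sample maximum = 16.43; prior scale x_m = 12.9 → posterior scale = max = 16.43.
Posterior shape = 2.1 + 4 = 6.1.
The Pareto density is decreasing on [x_m, ∞), so the mode is x_m = 16.43.

16.43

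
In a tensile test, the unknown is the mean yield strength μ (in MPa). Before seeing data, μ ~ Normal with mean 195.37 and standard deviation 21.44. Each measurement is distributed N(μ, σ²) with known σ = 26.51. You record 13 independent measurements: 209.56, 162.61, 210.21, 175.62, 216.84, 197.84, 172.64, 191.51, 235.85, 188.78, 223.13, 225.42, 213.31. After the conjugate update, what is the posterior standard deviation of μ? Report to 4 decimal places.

6.9549

For Normal data with known variance σ², a Normal(μ₀, σ₀²) prior on μ is conjugate. Posterior precision = 1/σ₀² + n/σ²; posterior mean is the precision-weighted average of μ₀ and x̄.
σ₀² = 21.44² = 459.6736, σ² = 26.51² = 702.7801; σ² + n·σ₀² = 702.7801 + 13·459.6736 = 6678.5369.
Posterior precision = 1/σ₀² + n/σ² = 1/459.6736 + 13/702.7801 = (σ² + n·σ₀²)/(σ₀²σ²) = 6678.5369/(459.6736·702.7801); posterior variance σₙ² = σ₀²σ²/(σ² + n·σ₀²) = 459.6736·702.7801/6678.5369 = 48.371292.
Posterior SD = √σₙ² = √(459.6736·702.7801/6678.5369) = 6.9549.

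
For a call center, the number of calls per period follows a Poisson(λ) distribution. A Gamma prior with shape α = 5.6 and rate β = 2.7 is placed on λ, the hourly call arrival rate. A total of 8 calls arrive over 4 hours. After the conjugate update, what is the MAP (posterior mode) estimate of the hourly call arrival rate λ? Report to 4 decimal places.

1.8806

With a Gamma(shape α, rate β) prior, the Poisson likelihood is conjugate: the posterior is Gamma(α + ΣXᵢ, β + n).
Posterior: Gamma(α+S, β+n) = Gamma(5.6+8, 2.7+4) = Gamma(13.6, 6.7).
Mode of Gamma(α,β) for α≥1 is (α−1)/β = 12.6/6.7 = 1.8806.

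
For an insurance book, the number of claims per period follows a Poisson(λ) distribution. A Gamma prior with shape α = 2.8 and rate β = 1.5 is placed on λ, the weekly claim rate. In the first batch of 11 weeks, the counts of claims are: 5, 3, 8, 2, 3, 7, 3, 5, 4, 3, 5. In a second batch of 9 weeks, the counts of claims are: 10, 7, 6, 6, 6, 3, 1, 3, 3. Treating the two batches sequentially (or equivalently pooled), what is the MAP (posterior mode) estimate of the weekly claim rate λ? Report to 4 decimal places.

With a Gamma(shape α, rate β) prior, the Poisson likelihood is conjugate: the posterior is Gamma(α + ΣXᵢ, β + n).
Batch 1: sum of counts S = 48 over n = 11 weeks.
After batch 1: Gamma(α+S, β+n) = Gamma(2.8+48, 1.5+11) = Gamma(50.8, 12.5).
Batch 2: sum of counts S = 45 over n = 9 weeks.
After batch 2: Gamma(α+S, β+n) = Gamma(50.8+45, 12.5+9) = Gamma(95.8, 21.5).
Mode of Gamma(α,β) for α≥1 is (α−1)/β = 94.8/21.5 = 4.4093.

4.4093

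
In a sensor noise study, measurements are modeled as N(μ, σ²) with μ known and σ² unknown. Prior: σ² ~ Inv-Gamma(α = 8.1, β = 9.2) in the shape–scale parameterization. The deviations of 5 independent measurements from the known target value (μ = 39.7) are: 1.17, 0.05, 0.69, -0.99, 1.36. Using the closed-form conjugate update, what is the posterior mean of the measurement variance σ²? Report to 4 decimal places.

1.2019

With known mean μ and an Inverse-Gamma(α, β) prior on σ², the Normal likelihood is conjugate: posterior is Inv-Gamma(α + n/2, β + Σ(xᵢ−μ)²/2).
Σ(xᵢ−μ)² = (1.17)² + (0.05)² + (0.69)² + (-0.99)² + (1.36)² = 4.6772.
Posterior: Inv-Gamma(8.1 + 5/2, 9.2 + 4.6772/2) = Inv-Gamma(10.60, 11.53860).
E[σ²|data] = β/(α−1) = 11.53860/9.60 = 1.2019.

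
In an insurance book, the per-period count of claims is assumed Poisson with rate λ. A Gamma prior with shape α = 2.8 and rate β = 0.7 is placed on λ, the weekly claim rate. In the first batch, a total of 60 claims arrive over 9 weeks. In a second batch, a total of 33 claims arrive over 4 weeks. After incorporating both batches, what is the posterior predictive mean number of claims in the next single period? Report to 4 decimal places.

6.9927

With a Gamma(shape α, rate β) prior, the Poisson likelihood is conjugate: the posterior is Gamma(α + ΣXᵢ, β + n).
After batch 1: Gamma(α+S, β+n) = Gamma(2.8+60, 0.7+9) = Gamma(62.8, 9.7).
After batch 2: Gamma(α+S, β+n) = Gamma(62.8+33, 9.7+4) = Gamma(95.8, 13.7).
The predictive distribution for one future period is NegBinom with mean α/β = 6.9927.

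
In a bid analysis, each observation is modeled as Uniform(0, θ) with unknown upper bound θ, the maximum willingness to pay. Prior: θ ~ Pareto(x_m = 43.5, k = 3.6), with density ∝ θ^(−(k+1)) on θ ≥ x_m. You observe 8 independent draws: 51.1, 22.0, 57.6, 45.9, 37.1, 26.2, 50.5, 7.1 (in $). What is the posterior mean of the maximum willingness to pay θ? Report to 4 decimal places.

63.0340

A Pareto(scale x_m, shape k) prior on the upper bound θ of Uniform(0, θ) is conjugate: posterior is Pareto(max(x_m, max xᵢ), k + n).
Sample maximum = 57.6; prior scale x_m = 43.5 → posterior scale = max = 57.6.
Posterior shape = 3.6 + 8 = 11.6.
E[θ|data] = k·x_m/(k−1) = 11.6·57.6/10.6 = 63.0340.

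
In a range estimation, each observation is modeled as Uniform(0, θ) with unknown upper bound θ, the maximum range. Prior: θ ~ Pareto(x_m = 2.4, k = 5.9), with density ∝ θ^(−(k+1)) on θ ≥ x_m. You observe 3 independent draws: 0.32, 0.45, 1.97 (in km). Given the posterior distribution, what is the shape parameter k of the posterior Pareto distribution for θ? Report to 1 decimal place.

A Pareto(scale x_m, shape k) prior on the upper bound θ of Uniform(0, θ) is conjugate: posterior is Pareto(max(x_m, max xᵢ), k + n).
Sample maximum = 1.97; prior scale x_m = 2.4 → posterior scale = max = 2.40.
Posterior shape = 5.9 + 3 = 8.9.
Posterior shape k = 8.9.

8.9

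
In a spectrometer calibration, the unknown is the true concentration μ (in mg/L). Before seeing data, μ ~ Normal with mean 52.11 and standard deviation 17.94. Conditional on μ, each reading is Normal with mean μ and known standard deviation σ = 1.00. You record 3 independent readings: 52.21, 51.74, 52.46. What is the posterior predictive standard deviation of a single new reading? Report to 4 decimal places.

For Normal data with known variance σ², a Normal(μ₀, σ₀²) prior on μ is conjugate. Posterior precision = 1/σ₀² + n/σ²; posterior mean is the precision-weighted average of μ₀ and x̄.
σ₀² = 17.94² = 321.8436, σ² = 1.00² = 1; σ² + n·σ₀² = 1 + 3·321.8436 = 966.5308.
Posterior precision = 1/σ₀² + n/σ² = 1/321.8436 + 3/1 = (σ² + n·σ₀²)/(σ₀²σ²) = 966.5308/(321.8436·1); posterior variance σₙ² = σ₀²σ²/(σ² + n·σ₀²) = 321.8436·1/966.5308 = 0.332988.
Predictive variance for one new observation = σₙ² + σ² = 321.8436·1/966.5308 + 1 = σ²·(σ₀² + 966.5308)/966.5308 = 1·1288.3744/966.5308 = 1.332988; SD = √(1·1288.3744/966.5308) = 1.1546.

1.1546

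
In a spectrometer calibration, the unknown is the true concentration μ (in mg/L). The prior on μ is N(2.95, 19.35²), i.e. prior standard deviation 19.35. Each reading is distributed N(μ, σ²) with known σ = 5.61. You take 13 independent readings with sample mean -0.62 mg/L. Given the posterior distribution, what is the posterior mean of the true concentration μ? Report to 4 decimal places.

For Normal data with known variance σ², a Normal(μ₀, σ₀²) prior on μ is conjugate. Posterior precision = 1/σ₀² + n/σ²; posterior mean is the precision-weighted average of μ₀ and x̄.
n·x̄ = 13·(-0.62) = -8.06.
σ₀² = 19.35² = 374.4225, σ² = 5.61² = 31.4721; σ² + n·σ₀² = 31.4721 + 13·374.4225 = 4898.9646.
Posterior mean = (μ₀/σ₀² + n·x̄/σ²)/(1/σ₀² + n/σ²) = (σ²·μ₀ + σ₀²·n·x̄)/(σ² + n·σ₀²) = (31.4721·2.95 + 374.4225·(-8.06))/4898.9646 = -2925.002655/4898.9646 = -0.5971.

-0.5971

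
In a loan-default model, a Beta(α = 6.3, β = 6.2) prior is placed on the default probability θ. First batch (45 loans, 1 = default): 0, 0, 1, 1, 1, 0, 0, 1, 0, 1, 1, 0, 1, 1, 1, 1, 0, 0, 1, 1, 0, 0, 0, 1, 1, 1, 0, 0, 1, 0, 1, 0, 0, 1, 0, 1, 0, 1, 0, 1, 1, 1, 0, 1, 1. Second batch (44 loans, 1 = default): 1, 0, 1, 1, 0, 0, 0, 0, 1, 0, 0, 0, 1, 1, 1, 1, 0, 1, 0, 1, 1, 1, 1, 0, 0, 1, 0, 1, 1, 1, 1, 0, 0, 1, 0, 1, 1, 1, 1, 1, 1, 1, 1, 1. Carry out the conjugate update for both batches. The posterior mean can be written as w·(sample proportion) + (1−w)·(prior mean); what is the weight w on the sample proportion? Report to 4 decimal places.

The Beta prior is conjugate to a Binomial/Bernoulli likelihood; the update adds successes to α and failures to β.
Total number of loans: n = 45 + 44 = 89.
Posterior mean = (α₀+k)/(α₀+β₀+n) = [n/(α₀+β₀+n)]·(k/n) + [(α₀+β₀)/(α₀+β₀+n)]·α₀/(α₀+β₀), so only n and the prior enter the weight.
The weight on the data is w = n/(α₀+β₀+n) = 89/(6.3+6.2+89) = 89/101.5 = 0.8768.

0.8768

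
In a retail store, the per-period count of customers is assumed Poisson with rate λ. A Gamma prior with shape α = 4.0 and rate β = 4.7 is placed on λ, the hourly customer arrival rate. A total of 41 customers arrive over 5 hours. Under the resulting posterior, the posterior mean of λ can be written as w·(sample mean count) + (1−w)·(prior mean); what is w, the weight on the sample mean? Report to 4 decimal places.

With a Gamma(shape α, rate β) prior, the Poisson likelihood is conjugate: the posterior is Gamma(α + ΣXᵢ, β + n).
Posterior mean = (α₀+S)/(β₀+n) = [n/(β₀+n)]·(S/n) + [β₀/(β₀+n)]·(α₀/β₀), so only n and β₀ enter the weight.
Weight on data w = n/(β₀+n) = 5/(4.7+5) = 5/9.7 = 0.5155.

0.5155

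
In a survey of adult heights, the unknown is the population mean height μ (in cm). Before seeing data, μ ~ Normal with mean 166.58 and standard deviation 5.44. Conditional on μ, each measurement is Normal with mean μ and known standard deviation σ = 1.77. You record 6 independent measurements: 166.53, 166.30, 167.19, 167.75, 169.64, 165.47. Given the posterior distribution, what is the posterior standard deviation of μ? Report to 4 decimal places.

0.7163

For Normal data with known variance σ², a Normal(μ₀, σ₀²) prior on μ is conjugate. Posterior precision = 1/σ₀² + n/σ²; posterior mean is the precision-weighted average of μ₀ and x̄.
σ₀² = 5.44² = 29.5936, σ² = 1.77² = 3.1329; σ² + n·σ₀² = 3.1329 + 6·29.5936 = 180.6945.
Posterior precision = 1/σ₀² + n/σ² = 1/29.5936 + 6/3.1329 = (σ² + n·σ₀²)/(σ₀²σ²) = 180.6945/(29.5936·3.1329); posterior variance σₙ² = σ₀²σ²/(σ² + n·σ₀²) = 29.5936·3.1329/180.6945 = 0.513097.
Posterior SD = √σₙ² = √(29.5936·3.1329/180.6945) = 0.7163.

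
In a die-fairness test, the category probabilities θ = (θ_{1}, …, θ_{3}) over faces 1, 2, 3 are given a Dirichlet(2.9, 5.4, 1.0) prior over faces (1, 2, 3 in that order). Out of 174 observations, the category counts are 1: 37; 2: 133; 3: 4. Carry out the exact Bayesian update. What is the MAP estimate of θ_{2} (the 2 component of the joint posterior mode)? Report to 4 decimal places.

The Dirichlet prior is conjugate to the Multinomial likelihood: each posterior αⱼ = prior αⱼ + observed count nⱼ.
Posterior concentration: (39.9, 138.4, 5.0), total = 183.3.
Joint mode component: (α_{2}−1)/(Σα−K) = 137.4/180.3 = 0.7621.

0.7621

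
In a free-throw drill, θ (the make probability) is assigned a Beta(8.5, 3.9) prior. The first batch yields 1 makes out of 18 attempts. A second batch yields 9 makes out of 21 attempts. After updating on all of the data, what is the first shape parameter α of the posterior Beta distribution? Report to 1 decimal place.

The Beta prior is conjugate to a Binomial/Bernoulli likelihood; the update adds successes to α and failures to β.
After batch 1: Beta(8.5+1, 3.9+17) = Beta(9.5, 20.9).
After batch 2: Beta(9.5+9, 20.9+12) = Beta(18.5, 32.9).
Posterior α = 18.5.

18.5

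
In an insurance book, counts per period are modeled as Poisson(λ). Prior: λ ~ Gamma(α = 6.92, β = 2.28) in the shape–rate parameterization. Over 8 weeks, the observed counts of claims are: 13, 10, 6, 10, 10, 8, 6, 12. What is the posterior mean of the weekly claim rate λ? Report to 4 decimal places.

With a Gamma(shape α, rate β) prior, the Poisson likelihood is conjugate: the posterior is Gamma(α + ΣXᵢ, β + n).
Sum of counts S = 75 over n = 8 weeks.
Posterior: Gamma(α+S, β+n) = Gamma(6.92+75, 2.28+8) = Gamma(81.92, 10.28).
Posterior mean = α/β = 81.92/10.28 = 7.9689.

7.9689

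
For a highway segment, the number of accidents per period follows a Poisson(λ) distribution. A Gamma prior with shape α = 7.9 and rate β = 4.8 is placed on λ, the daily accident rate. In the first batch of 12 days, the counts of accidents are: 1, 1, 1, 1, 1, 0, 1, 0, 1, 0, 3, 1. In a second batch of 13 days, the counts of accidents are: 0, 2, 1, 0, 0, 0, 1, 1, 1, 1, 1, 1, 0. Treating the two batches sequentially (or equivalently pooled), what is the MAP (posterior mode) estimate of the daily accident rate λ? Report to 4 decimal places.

With a Gamma(shape α, rate β) prior, the Poisson likelihood is conjugate: the posterior is Gamma(α + ΣXᵢ, β + n).
Batch 1: sum of counts S = 11 over n = 12 days.
After batch 1: Gamma(α+S, β+n) = Gamma(7.9+11, 4.8+12) = Gamma(18.9, 16.8).
Batch 2: sum of counts S = 9 over n = 13 days.
After batch 2: Gamma(α+S, β+n) = Gamma(18.9+9, 16.8+13) = Gamma(27.9, 29.8).
Mode of Gamma(α,β) for α≥1 is (α−1)/β = 26.9/29.8 = 0.9027.

0.9027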